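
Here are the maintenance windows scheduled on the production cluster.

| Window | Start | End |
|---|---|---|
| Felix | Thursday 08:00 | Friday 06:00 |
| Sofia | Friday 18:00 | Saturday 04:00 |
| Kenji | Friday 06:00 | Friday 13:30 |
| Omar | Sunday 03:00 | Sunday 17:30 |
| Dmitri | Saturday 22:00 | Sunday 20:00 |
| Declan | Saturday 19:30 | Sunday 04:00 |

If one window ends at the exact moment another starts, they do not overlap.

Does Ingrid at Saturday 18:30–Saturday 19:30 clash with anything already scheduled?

Felix: ends Friday 06:00 at or before Ingrid starts Saturday 18:30 → clear.
Kenji: ends Friday 13:30 at or before Ingrid starts Saturday 18:30 → clear.
Sofia: ends Saturday 04:00 at or before Ingrid starts Saturday 18:30 → clear.
Declan: starts Saturday 19:30 at or after Ingrid ends Saturday 19:30 → clear.
Dmitri: starts Saturday 22:00 at or after Ingrid ends Saturday 19:30 → clear.
Omar: starts Sunday 03:00 at or after Ingrid ends Saturday 19:30 → clear.

No — it doesn't clash with anything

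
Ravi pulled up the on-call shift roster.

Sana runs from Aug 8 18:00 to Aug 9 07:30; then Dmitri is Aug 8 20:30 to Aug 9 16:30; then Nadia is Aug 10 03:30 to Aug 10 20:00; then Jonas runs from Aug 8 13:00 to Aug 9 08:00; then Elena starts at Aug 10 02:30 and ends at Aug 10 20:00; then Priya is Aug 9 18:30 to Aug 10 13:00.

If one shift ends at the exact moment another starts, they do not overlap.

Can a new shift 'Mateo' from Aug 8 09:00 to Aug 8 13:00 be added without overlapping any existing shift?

Yes — the slot is free

Jonas: starts Aug 8 13:00 at or after Mateo ends Aug 8 13:00 → clear.
Sana: starts Aug 8 18:00 at or after Mateo ends Aug 8 13:00 → clear.
Dmitri: starts Aug 8 20:30 at or after Mateo ends Aug 8 13:00 → clear.
Priya: starts Aug 9 18:30 at or after Mateo ends Aug 8 13:00 → clear.
Elena: starts Aug 10 02:30 at or after Mateo ends Aug 8 13:00 → clear.
Nadia: starts Aug 10 03:30 at or after Mateo ends Aug 8 13:00 → clear.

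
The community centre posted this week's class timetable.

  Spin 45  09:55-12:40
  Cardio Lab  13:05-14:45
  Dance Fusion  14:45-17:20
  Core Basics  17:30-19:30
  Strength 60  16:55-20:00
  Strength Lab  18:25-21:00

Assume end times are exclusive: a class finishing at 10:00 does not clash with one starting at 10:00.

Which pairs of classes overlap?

Core Basics & Strength 60, Core Basics & Strength Lab, Dance Fusion & Strength 60, Strength 60 & Strength Lab

Sorted by start: Spin 45, Cardio Lab, Dance Fusion, Strength 60, Core Basics, Strength Lab.
Cardio Lab starts after Spin 45 ends — done with Spin 45.
Dance Fusion starts exactly when Cardio Lab ends (back-to-back, no overlap) — done with Cardio Lab.
Strength 60 starts before Dance Fusion ends → Dance Fusion and Strength 60 overlap.
Core Basics starts after Dance Fusion ends — done with Dance Fusion.
Core Basics starts before Strength 60 ends → Strength 60 and Core Basics overlap.
Strength Lab starts before Strength 60 ends → Strength 60 and Strength Lab overlap.
Strength Lab starts before Core Basics ends → Core Basics and Strength Lab overlap.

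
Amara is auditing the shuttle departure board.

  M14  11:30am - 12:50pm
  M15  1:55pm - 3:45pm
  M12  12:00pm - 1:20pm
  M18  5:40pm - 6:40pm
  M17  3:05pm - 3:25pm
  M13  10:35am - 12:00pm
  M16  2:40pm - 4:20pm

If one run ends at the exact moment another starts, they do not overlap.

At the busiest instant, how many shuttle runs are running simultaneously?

3

Walk through starts and ends in time order (an end at T is processed before a start at T):
10:35am start M13 → 1
11:30am start M14 → 2
12:00pm end M13 → 1
12:00pm start M12 → 2
12:50pm end M14 → 1
1:20pm end M12 → 0
1:55pm start M15 → 1
2:40pm start M16 → 2
3:05pm start M17 → 3
3:25pm end M17 → 2
3:45pm end M15 → 1
4:20pm end M16 → 0
5:40pm start M18 → 1
6:40pm end M18 → 0
Peak is 3, at 3:05pm (M15, M16, M17).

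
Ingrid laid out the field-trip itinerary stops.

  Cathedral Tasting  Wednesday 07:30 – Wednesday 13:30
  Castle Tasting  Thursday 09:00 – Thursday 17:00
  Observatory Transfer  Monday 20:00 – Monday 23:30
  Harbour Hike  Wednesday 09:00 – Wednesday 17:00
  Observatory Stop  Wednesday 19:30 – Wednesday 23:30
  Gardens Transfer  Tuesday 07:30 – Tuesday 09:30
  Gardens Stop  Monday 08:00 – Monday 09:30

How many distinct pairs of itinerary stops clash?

Sorted by start: Gardens Stop, Observatory Transfer, Gardens Transfer, Cathedral Tasting, Harbour Hike, Observatory Stop, Castle Tasting.
Observatory Transfer starts after Gardens Stop ends, so nothing later overlaps Gardens Stop either.
Gardens Transfer starts after Observatory Transfer ends, so nothing later overlaps Observatory Transfer either.
Cathedral Tasting starts after Gardens Transfer ends, so nothing later overlaps Gardens Transfer either.
Harbour Hike starts before Cathedral Tasting ends → Cathedral Tasting and Harbour Hike overlap.
Observatory Stop starts after Cathedral Tasting ends, so nothing later overlaps Cathedral Tasting either.
Observatory Stop starts after Harbour Hike ends, so nothing later overlaps Harbour Hike either.
Castle Tasting starts after Observatory Stop ends.
Overlapping pairs: Cathedral Tasting & Harbour Hike — 1 in total.

1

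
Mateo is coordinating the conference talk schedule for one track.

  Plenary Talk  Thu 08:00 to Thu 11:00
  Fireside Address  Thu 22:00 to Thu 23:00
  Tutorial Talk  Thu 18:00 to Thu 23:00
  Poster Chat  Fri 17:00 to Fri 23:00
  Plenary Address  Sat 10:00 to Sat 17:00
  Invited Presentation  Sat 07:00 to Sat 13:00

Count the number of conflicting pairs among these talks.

2

Sorted by start: Plenary Talk, Tutorial Talk, Fireside Address, Poster Chat, Invited Presentation, Plenary Address.
Tutorial Talk starts after Plenary Talk ends; Plenary Talk is clear from here.
Fireside Address starts before Tutorial Talk ends → Tutorial Talk and Fireside Address overlap.
Poster Chat starts after Tutorial Talk ends; Tutorial Talk is clear from here.
Poster Chat starts after Fireside Address ends; Fireside Address is clear from here.
Invited Presentation starts after Poster Chat ends; Poster Chat is clear from here.
Plenary Address starts before Invited Presentation ends → Invited Presentation and Plenary Address overlap.
Overlapping pairs: Fireside Address & Tutorial Talk, Invited Presentation & Plenary Address — 2 in total.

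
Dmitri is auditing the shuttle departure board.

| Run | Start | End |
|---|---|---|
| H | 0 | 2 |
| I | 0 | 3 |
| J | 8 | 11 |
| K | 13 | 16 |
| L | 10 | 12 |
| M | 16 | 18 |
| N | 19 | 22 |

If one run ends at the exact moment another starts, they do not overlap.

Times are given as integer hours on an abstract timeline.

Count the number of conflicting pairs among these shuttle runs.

Check each pair: they overlap iff neither finishes before the other starts.
Sorted by start: H, I, J, L, K, M, N.
I starts before H ends → H and I overlap.
J starts after H ends, so nothing later overlaps H either.
J starts after I ends, so nothing later overlaps I either.
L starts before J ends → J and L overlap.
K starts after J ends, so nothing later overlaps J either.
K starts after L ends, so nothing later overlaps L either.
M starts exactly when K ends (back-to-back, no overlap), so nothing later overlaps K either.
N starts after M ends.
Overlapping pairs: H & I, J & L — 2 in total.

2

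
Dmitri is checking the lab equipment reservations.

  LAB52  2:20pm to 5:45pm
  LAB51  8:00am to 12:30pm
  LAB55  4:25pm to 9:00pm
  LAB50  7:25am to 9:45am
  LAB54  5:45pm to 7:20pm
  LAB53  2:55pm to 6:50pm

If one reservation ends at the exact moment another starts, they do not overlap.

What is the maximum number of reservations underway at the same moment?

3

Walk through starts and ends in time order (an end at T is processed before a start at T):
7:25am start LAB50 → 1
8:00am start LAB51 → 2
9:45am end LAB50 → 1
12:30pm end LAB51 → 0
2:20pm start LAB52 → 1
2:55pm start LAB53 → 2
4:25pm start LAB55 → 3
5:45pm end LAB52 → 2
5:45pm start LAB54 → 3
6:50pm end LAB53 → 2
7:20pm end LAB54 → 1
9:00pm end LAB55 → 0
Peak is 3, at 4:25pm (LAB52, LAB53, LAB55).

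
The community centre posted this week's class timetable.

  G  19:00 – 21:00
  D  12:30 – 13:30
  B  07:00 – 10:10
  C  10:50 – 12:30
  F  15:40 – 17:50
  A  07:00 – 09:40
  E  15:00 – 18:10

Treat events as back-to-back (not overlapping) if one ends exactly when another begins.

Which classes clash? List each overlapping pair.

A & B, E & F

Sorted by start: A, B, C, D, E, F, G.
B starts before A ends → A and B overlap.
C starts after A ends; A is clear from here.
C starts after B ends; B is clear from here.
D starts exactly when C ends (back-to-back, no overlap); C is clear from here.
E starts after D ends; D is clear from here.
F starts before E ends → E and F overlap.
G starts after E ends.
G starts after F ends.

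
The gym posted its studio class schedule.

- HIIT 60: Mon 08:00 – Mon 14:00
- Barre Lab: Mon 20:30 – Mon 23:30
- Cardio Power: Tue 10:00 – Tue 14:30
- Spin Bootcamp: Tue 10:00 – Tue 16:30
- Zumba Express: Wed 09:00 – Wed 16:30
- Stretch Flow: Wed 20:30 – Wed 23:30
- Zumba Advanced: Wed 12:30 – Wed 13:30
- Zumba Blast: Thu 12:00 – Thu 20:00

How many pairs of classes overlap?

2

Check each pair: they overlap iff neither finishes before the other starts.
Sorted by start: HIIT 60, Barre Lab, Cardio Power, Spin Bootcamp, Zumba Express, Zumba Advanced, Stretch Flow, Zumba Blast.
Barre Lab starts after HIIT 60 ends, so nothing later overlaps HIIT 60 either.
Cardio Power starts after Barre Lab ends, so nothing later overlaps Barre Lab either.
Spin Bootcamp starts before Cardio Power ends → Cardio Power and Spin Bootcamp overlap.
Zumba Express starts after Cardio Power ends, so nothing later overlaps Cardio Power either.
Zumba Express starts after Spin Bootcamp ends, so nothing later overlaps Spin Bootcamp either.
Zumba Advanced starts before Zumba Express ends → Zumba Express and Zumba Advanced overlap.
Stretch Flow starts after Zumba Express ends, so nothing later overlaps Zumba Express either.
Stretch Flow starts after Zumba Advanced ends, so nothing later overlaps Zumba Advanced either.
Zumba Blast starts after Stretch Flow ends.
Overlapping pairs: Cardio Power & Spin Bootcamp, Zumba Advanced & Zumba Express — 2 in total.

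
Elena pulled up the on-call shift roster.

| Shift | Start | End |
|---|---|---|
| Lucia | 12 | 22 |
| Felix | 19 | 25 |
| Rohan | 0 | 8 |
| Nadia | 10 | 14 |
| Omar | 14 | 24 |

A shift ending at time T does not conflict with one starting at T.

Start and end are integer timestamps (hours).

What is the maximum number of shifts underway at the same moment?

Walk through starts and ends in time order (an end at T is processed before a start at T):
0 start Rohan → 1
8 end Rohan → 0
10 start Nadia → 1
12 start Lucia → 2
14 end Nadia → 1
14 start Omar → 2
19 start Felix → 3
22 end Lucia → 2
24 end Omar → 1
25 end Felix → 0
Peak is 3, at 19 (Felix, Lucia, Omar).

3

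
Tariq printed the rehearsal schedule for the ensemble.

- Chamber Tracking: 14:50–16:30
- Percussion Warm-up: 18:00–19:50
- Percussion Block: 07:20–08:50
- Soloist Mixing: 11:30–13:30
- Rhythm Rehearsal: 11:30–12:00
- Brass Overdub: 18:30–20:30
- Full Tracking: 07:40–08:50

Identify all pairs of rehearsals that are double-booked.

Brass Overdub & Percussion Warm-up, Full Tracking & Percussion Block, Rhythm Rehearsal & Soloist Mixing

Two intervals overlap when each starts before the other ends.
Sorted by start: Percussion Block, Full Tracking, Soloist Mixing, Rhythm Rehearsal, Chamber Tracking, Percussion Warm-up, Brass Overdub.
Full Tracking starts before Percussion Block ends → Percussion Block and Full Tracking overlap.
Soloist Mixing starts after Percussion Block ends; Percussion Block is clear from here.
Soloist Mixing starts after Full Tracking ends; Full Tracking is clear from here.
Rhythm Rehearsal starts before Soloist Mixing ends → Soloist Mixing and Rhythm Rehearsal overlap.
Chamber Tracking starts after Soloist Mixing ends; Soloist Mixing is clear from here.
Chamber Tracking starts after Rhythm Rehearsal ends; Rhythm Rehearsal is clear from here.
Percussion Warm-up starts after Chamber Tracking ends; Chamber Tracking is clear from here.
Brass Overdub starts before Percussion Warm-up ends → Percussion Warm-up and Brass Overdub overlap.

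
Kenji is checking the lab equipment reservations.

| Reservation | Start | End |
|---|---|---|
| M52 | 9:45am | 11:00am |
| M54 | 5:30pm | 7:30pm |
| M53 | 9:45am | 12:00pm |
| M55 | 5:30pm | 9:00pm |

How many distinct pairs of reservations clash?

Check each pair: they overlap iff neither finishes before the other starts.
Sorted by start: M52, M53, M54, M55.
M53 starts before M52 ends → M52 and M53 overlap.
M54 starts after M52 ends, so nothing later overlaps M52 either.
M54 starts after M53 ends, so nothing later overlaps M53 either.
M55 starts before M54 ends → M54 and M55 overlap.
Overlapping pairs: M52 & M53, M54 & M55 — 2 in total.

2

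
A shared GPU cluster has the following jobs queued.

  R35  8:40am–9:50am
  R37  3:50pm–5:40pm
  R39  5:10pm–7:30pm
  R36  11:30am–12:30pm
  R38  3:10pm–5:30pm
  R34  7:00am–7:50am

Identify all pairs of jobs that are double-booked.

Check each pair: they overlap iff neither finishes before the other starts.
Sorted by start: R34, R35, R36, R38, R37, R39.
R35 starts after R34 ends, so nothing later overlaps R34 either.
R36 starts after R35 ends, so nothing later overlaps R35 either.
R38 starts after R36 ends, so nothing later overlaps R36 either.
R37 starts before R38 ends → R38 and R37 overlap.
R39 starts before R38 ends → R38 and R39 overlap.
R39 starts before R37 ends → R37 and R39 overlap.

R37 & R38, R37 & R39, R38 & R39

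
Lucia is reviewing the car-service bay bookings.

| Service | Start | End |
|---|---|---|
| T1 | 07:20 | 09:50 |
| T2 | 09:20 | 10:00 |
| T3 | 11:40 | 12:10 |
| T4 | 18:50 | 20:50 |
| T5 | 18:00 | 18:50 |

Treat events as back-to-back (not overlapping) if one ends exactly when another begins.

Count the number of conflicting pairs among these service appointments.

Sorted by start: T1, T2, T3, T5, T4.
T2 starts before T1 ends → T1 and T2 overlap.
T3 starts after T1 ends, so T1 has no further overlaps.
T3 starts after T2 ends, so T2 has no further overlaps.
T5 starts after T3 ends, so T3 has no further overlaps.
T4 starts exactly when T5 ends (back-to-back, no overlap).
Overlapping pairs: T1 & T2 — 1 in total.

1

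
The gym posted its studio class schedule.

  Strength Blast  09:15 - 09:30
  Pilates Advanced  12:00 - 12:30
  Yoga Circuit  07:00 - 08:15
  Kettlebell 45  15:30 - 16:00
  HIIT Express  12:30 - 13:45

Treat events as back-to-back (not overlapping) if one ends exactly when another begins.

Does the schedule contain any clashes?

No

Sorted by start: Yoga Circuit, Strength Blast, Pilates Advanced, HIIT Express, Kettlebell 45.
Strength Blast starts after Yoga Circuit ends, so Yoga Circuit has no further overlaps.
Pilates Advanced starts after Strength Blast ends, so Strength Blast has no further overlaps.
HIIT Express starts exactly when Pilates Advanced ends (back-to-back, no overlap), so Pilates Advanced has no further overlaps.
Kettlebell 45 starts after HIIT Express ends.
Every pair is clear; the schedule has no overlaps.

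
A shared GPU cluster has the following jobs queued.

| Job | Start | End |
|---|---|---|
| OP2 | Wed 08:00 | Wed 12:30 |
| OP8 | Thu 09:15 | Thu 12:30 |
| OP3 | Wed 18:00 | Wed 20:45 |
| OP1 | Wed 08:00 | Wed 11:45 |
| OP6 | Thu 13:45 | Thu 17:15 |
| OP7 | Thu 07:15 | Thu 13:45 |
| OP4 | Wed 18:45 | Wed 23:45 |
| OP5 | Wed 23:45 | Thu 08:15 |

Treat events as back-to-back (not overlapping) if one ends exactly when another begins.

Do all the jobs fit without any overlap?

No

Sorted by start: OP1, OP2, OP3, OP4, OP5, OP7, OP8, OP6.
OP2 starts before OP1 ends → OP1 and OP2 overlap.
That's a conflict, so the schedule is not conflict-free.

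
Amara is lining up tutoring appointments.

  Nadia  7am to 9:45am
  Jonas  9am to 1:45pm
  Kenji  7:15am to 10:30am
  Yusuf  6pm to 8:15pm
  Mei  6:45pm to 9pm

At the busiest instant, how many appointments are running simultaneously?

3

Walk through starts and ends in time order (an end at T is processed before a start at T):
7am start Nadia → 1
7:15am start Kenji → 2
9am start Jonas → 3
9:45am end Nadia → 2
10:30am end Kenji → 1
1:45pm end Jonas → 0
6pm start Yusuf → 1
6:45pm start Mei → 2
8:15pm end Yusuf → 1
9pm end Mei → 0
Peak is 3, at 9am (Jonas, Kenji, Nadia).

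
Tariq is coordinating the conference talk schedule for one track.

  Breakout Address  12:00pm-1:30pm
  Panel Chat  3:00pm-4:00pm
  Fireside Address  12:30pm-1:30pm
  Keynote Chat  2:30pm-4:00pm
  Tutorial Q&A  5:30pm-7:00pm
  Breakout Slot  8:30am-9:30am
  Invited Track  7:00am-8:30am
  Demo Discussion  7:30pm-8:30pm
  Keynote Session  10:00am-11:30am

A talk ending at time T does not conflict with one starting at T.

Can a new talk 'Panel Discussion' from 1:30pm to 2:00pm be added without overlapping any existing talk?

Invited Track: ends 8:30am at or before Panel Discussion starts 1:30pm → clear.
Breakout Slot: ends 9:30am at or before Panel Discussion starts 1:30pm → clear.
Keynote Session: ends 11:30am at or before Panel Discussion starts 1:30pm → clear.
Breakout Address: ends 1:30pm at or before Panel Discussion starts 1:30pm → clear.
Fireside Address: ends 1:30pm at or before Panel Discussion starts 1:30pm → clear.
Keynote Chat: starts 2:30pm at or after Panel Discussion ends 2:00pm → clear.
Panel Chat: starts 3:00pm at or after Panel Discussion ends 2:00pm → clear.
Tutorial Q&A: starts 5:30pm at or after Panel Discussion ends 2:00pm → clear.
Demo Discussion: starts 7:30pm at or after Panel Discussion ends 2:00pm → clear.

Yes — the slot is free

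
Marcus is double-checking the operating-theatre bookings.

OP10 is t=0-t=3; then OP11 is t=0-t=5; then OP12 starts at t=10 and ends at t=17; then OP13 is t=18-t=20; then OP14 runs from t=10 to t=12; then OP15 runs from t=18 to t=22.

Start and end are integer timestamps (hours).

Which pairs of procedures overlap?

Check each pair: they overlap iff neither finishes before the other starts.
Sorted by start: OP10, OP11, OP12, OP14, OP13, OP15.
OP11 starts before OP10 ends → OP10 and OP11 overlap.
OP12 starts after OP10 ends — done with OP10.
OP12 starts after OP11 ends — done with OP11.
OP14 starts before OP12 ends → OP12 and OP14 overlap.
OP13 starts after OP12 ends — done with OP12.
OP13 starts after OP14 ends — done with OP14.
OP15 starts before OP13 ends → OP13 and OP15 overlap.

OP10 & OP11, OP12 & OP14, OP13 & OP15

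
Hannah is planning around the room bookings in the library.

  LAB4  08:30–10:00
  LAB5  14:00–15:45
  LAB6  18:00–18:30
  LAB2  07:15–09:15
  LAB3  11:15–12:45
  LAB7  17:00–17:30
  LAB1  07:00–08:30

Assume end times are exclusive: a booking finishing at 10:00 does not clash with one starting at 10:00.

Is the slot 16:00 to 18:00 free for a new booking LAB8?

LAB1: ends 08:30 at or before LAB8 starts 16:00 → clear.
LAB2: ends 09:15 at or before LAB8 starts 16:00 → clear.
LAB4: ends 10:00 at or before LAB8 starts 16:00 → clear.
LAB3: ends 12:45 at or before LAB8 starts 16:00 → clear.
LAB5: ends 15:45 at or before LAB8 starts 16:00 → clear.
LAB7: starts 17:00 before LAB8 ends 18:00, and ends 17:30 after LAB8 starts 16:00 → overlap.
LAB6: starts 18:00 at or after LAB8 ends 18:00 → clear.
LAB8 overlaps LAB7.

No — it overlaps LAB7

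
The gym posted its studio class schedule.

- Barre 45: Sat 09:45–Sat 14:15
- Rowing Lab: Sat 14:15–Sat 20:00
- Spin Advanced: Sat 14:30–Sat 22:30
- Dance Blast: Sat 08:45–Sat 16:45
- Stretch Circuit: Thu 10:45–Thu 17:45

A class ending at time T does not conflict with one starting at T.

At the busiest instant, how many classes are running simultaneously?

3

Walk through starts and ends in time order (an end at T is processed before a start at T):
Thu 10:45 start Stretch Circuit → 1
Thu 17:45 end Stretch Circuit → 0
Sat 08:45 start Dance Blast → 1
Sat 09:45 start Barre 45 → 2
Sat 14:15 end Barre 45 → 1
Sat 14:15 start Rowing Lab → 2
Sat 14:30 start Spin Advanced → 3
Sat 16:45 end Dance Blast → 2
Sat 20:00 end Rowing Lab → 1
Sat 22:30 end Spin Advanced → 0
Peak is 3, at Sat 14:30 (Dance Blast, Rowing Lab, Spin Advanced).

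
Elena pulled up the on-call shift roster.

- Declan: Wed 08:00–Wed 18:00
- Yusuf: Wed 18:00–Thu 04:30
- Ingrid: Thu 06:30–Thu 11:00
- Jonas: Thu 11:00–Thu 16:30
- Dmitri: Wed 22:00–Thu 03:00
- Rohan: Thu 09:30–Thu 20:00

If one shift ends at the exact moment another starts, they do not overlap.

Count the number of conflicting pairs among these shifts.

3

Sorted by start: Declan, Yusuf, Dmitri, Ingrid, Rohan, Jonas.
Yusuf starts exactly when Declan ends (back-to-back, no overlap) — done with Declan.
Dmitri starts before Yusuf ends → Yusuf and Dmitri overlap.
Ingrid starts after Yusuf ends — done with Yusuf.
Ingrid starts after Dmitri ends — done with Dmitri.
Rohan starts before Ingrid ends → Ingrid and Rohan overlap.
Jonas starts exactly when Ingrid ends (back-to-back, no overlap).
Jonas starts before Rohan ends → Rohan and Jonas overlap.
Overlapping pairs: Dmitri & Yusuf, Ingrid & Rohan, Jonas & Rohan — 3 in total.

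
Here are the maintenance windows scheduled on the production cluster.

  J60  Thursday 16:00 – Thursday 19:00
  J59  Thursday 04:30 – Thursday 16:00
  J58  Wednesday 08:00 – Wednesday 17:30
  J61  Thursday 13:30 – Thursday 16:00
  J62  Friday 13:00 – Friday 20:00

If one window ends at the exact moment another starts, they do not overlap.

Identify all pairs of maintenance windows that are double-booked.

Two intervals overlap when each starts before the other ends.
Sorted by start: J58, J59, J61, J60, J62.
J59 starts after J58 ends, so nothing later overlaps J58 either.
J61 starts before J59 ends → J59 and J61 overlap.
J60 starts exactly when J59 ends (back-to-back, no overlap), so nothing later overlaps J59 either.
J60 starts exactly when J61 ends (back-to-back, no overlap), so nothing later overlaps J61 either.
J62 starts after J60 ends.

J59 & J61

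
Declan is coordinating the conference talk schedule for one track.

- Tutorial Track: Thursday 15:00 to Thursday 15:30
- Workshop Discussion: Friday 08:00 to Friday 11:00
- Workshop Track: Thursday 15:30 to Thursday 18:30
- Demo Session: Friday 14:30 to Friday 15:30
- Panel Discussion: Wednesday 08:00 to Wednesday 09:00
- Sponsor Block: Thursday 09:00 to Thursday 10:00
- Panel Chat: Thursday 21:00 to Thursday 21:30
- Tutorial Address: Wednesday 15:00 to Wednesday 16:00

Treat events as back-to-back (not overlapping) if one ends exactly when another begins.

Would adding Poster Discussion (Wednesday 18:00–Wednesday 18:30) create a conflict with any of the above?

Panel Discussion: ends Wednesday 09:00 at or before Poster Discussion starts Wednesday 18:00 → clear.
Tutorial Address: ends Wednesday 16:00 at or before Poster Discussion starts Wednesday 18:00 → clear.
Sponsor Block: starts Thursday 09:00 at or after Poster Discussion ends Wednesday 18:30 → clear.
Tutorial Track: starts Thursday 15:00 at or after Poster Discussion ends Wednesday 18:30 → clear.
Workshop Track: starts Thursday 15:30 at or after Poster Discussion ends Wednesday 18:30 → clear.
Panel Chat: starts Thursday 21:00 at or after Poster Discussion ends Wednesday 18:30 → clear.
Workshop Discussion: starts Friday 08:00 at or after Poster Discussion ends Wednesday 18:30 → clear.
Demo Session: starts Friday 14:30 at or after Poster Discussion ends Wednesday 18:30 → clear.

No — it doesn't clash with anything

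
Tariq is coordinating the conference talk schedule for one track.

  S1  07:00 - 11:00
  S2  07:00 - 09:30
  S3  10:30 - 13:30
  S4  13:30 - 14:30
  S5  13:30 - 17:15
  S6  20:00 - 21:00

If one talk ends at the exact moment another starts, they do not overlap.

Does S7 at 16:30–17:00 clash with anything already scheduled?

Yes — it overlaps S5

S1: ends 11:00 at or before S7 starts 16:30 → clear.
S2: ends 09:30 at or before S7 starts 16:30 → clear.
S3: ends 13:30 at or before S7 starts 16:30 → clear.
S4: ends 14:30 at or before S7 starts 16:30 → clear.
S5: starts 13:30 before S7 ends 17:00, and ends 17:15 after S7 starts 16:30 → overlap.
S6: starts 20:00 at or after S7 ends 17:00 → clear.
S7 overlaps S5.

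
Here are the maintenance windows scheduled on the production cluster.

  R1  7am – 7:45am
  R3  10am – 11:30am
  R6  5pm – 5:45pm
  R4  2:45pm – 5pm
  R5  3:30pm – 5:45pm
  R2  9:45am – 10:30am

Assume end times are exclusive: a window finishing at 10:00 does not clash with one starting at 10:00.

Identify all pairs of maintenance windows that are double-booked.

R2 & R3, R4 & R5, R5 & R6

Sorted by start: R1, R2, R3, R4, R5, R6.
R2 starts after R1 ends, so nothing later overlaps R1 either.
R3 starts before R2 ends → R2 and R3 overlap.
R4 starts after R2 ends, so nothing later overlaps R2 either.
R4 starts after R3 ends, so nothing later overlaps R3 either.
R5 starts before R4 ends → R4 and R5 overlap.
R6 starts exactly when R4 ends (back-to-back, no overlap).
R6 starts before R5 ends → R5 and R6 overlap.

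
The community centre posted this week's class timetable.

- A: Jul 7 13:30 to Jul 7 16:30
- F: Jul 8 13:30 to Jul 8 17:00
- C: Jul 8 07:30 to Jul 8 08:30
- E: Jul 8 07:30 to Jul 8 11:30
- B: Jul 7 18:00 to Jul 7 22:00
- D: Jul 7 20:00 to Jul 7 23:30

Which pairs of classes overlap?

B & D, C & E

Sorted by start: A, B, D, C, E, F.
B starts after A ends; A is clear from here.
D starts before B ends → B and D overlap.
C starts after B ends; B is clear from here.
C starts after D ends; D is clear from here.
E starts before C ends → C and E overlap.
F starts after C ends.
F starts after E ends.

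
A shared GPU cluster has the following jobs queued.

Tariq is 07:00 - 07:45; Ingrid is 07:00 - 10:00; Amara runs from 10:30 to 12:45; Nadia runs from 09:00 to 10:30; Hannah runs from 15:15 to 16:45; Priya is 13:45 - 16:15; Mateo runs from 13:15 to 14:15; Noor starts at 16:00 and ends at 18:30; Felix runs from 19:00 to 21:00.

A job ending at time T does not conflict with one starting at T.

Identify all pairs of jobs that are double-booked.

Hannah & Noor, Hannah & Priya, Ingrid & Nadia, Ingrid & Tariq, Mateo & Priya, Noor & Priya

Sorted by start: Tariq, Ingrid, Nadia, Amara, Mateo, Priya, Hannah, Noor, Felix.
Ingrid starts before Tariq ends → Tariq and Ingrid overlap.
Nadia starts after Tariq ends; Tariq is clear from here.
Nadia starts before Ingrid ends → Ingrid and Nadia overlap.
Amara starts after Ingrid ends; Ingrid is clear from here.
Amara starts exactly when Nadia ends (back-to-back, no overlap); Nadia is clear from here.
Mateo starts after Amara ends; Amara is clear from here.
Priya starts before Mateo ends → Mateo and Priya overlap.
Hannah starts after Mateo ends; Mateo is clear from here.
Hannah starts before Priya ends → Priya and Hannah overlap.
Noor starts before Priya ends → Priya and Noor overlap.
Felix starts after Priya ends.
Noor starts before Hannah ends → Hannah and Noor overlap.
Felix starts after Hannah ends.
Felix starts after Noor ends.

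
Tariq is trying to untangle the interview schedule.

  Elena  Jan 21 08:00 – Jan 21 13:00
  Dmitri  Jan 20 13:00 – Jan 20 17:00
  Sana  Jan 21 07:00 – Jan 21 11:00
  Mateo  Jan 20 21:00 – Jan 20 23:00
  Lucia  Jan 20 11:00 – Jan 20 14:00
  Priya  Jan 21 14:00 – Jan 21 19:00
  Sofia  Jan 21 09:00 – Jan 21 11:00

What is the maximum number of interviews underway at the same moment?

Sort all start/end points and keep a running count:
Jan 20 11:00 start Lucia → 1
Jan 20 13:00 start Dmitri → 2
Jan 20 14:00 end Lucia → 1
Jan 20 17:00 end Dmitri → 0
Jan 20 21:00 start Mateo → 1
Jan 20 23:00 end Mateo → 0
Jan 21 07:00 start Sana → 1
Jan 21 08:00 start Elena → 2
Jan 21 09:00 start Sofia → 3
Jan 21 11:00 end Sana → 2
Jan 21 11:00 end Sofia → 1
Jan 21 13:00 end Elena → 0
Jan 21 14:00 start Priya → 1
Jan 21 19:00 end Priya → 0
Peak is 3, at Jan 21 09:00 (Elena, Sana, Sofia).

3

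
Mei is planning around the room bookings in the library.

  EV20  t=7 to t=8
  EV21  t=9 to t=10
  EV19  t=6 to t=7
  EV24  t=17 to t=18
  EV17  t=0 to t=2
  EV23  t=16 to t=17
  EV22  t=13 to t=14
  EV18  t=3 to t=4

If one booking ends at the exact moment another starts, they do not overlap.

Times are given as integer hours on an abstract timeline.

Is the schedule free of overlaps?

Yes

Sorted by start: EV17, EV18, EV19, EV20, EV21, EV22, EV23, EV24.
EV18 starts after EV17 ends; EV17 is clear from here.
EV19 starts after EV18 ends; EV18 is clear from here.
EV20 starts exactly when EV19 ends (back-to-back, no overlap); EV19 is clear from here.
EV21 starts after EV20 ends; EV20 is clear from here.
EV22 starts after EV21 ends; EV21 is clear from here.
EV23 starts after EV22 ends; EV22 is clear from here.
EV24 starts exactly when EV23 ends (back-to-back, no overlap).
Every pair is clear; the schedule has no overlaps.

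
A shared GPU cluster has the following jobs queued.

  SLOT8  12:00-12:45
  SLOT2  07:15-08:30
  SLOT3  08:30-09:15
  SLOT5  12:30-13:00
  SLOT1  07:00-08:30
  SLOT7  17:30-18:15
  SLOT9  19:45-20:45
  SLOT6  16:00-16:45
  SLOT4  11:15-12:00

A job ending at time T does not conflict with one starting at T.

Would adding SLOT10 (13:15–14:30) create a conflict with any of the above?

SLOT1: ends 08:30 at or before SLOT10 starts 13:15 → clear.
SLOT2: ends 08:30 at or before SLOT10 starts 13:15 → clear.
SLOT3: ends 09:15 at or before SLOT10 starts 13:15 → clear.
SLOT4: ends 12:00 at or before SLOT10 starts 13:15 → clear.
SLOT8: ends 12:45 at or before SLOT10 starts 13:15 → clear.
SLOT5: ends 13:00 at or before SLOT10 starts 13:15 → clear.
SLOT6: starts 16:00 at or after SLOT10 ends 14:30 → clear.
SLOT7: starts 17:30 at or after SLOT10 ends 14:30 → clear.
SLOT9: starts 19:45 at or after SLOT10 ends 14:30 → clear.

No — it doesn't clash with anything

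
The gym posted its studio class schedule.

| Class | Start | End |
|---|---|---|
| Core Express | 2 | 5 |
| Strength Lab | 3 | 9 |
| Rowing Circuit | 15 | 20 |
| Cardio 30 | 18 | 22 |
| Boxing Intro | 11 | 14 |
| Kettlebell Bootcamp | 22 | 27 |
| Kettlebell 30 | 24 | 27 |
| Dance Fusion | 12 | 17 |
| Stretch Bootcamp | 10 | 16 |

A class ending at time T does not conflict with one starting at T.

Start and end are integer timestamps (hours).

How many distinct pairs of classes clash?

8

Sorted by start: Core Express, Strength Lab, Stretch Bootcamp, Boxing Intro, Dance Fusion, Rowing Circuit, Cardio 30, Kettlebell Bootcamp, Kettlebell 30.
Strength Lab starts before Core Express ends → Core Express and Strength Lab overlap.
Stretch Bootcamp starts after Core Express ends, so Core Express has no further overlaps.
Stretch Bootcamp starts after Strength Lab ends, so Strength Lab has no further overlaps.
Boxing Intro starts before Stretch Bootcamp ends → Stretch Bootcamp and Boxing Intro overlap.
Dance Fusion starts before Stretch Bootcamp ends → Stretch Bootcamp and Dance Fusion overlap.
Rowing Circuit starts before Stretch Bootcamp ends → Stretch Bootcamp and Rowing Circuit overlap.
Cardio 30 starts after Stretch Bootcamp ends, so Stretch Bootcamp has no further overlaps.
Dance Fusion starts before Boxing Intro ends → Boxing Intro and Dance Fusion overlap.
Rowing Circuit starts after Boxing Intro ends, so Boxing Intro has no further overlaps.
Rowing Circuit starts before Dance Fusion ends → Dance Fusion and Rowing Circuit overlap.
Cardio 30 starts after Dance Fusion ends, so Dance Fusion has no further overlaps.
Cardio 30 starts before Rowing Circuit ends → Rowing Circuit and Cardio 30 overlap.
Kettlebell Bootcamp starts after Rowing Circuit ends, so Rowing Circuit has no further overlaps.
Kettlebell Bootcamp starts exactly when Cardio 30 ends (back-to-back, no overlap), so Cardio 30 has no further overlaps.
Kettlebell 30 starts before Kettlebell Bootcamp ends → Kettlebell Bootcamp and Kettlebell 30 overlap.
Overlapping pairs: Boxing Intro & Dance Fusion, Boxing Intro & Stretch Bootcamp, Cardio 30 & Rowing Circuit, Core Express & Strength Lab, Dance Fusion & Rowing Circuit, Dance Fusion & Stretch Bootcamp, Kettlebell 30 & Kettlebell Bootcamp, Rowing Circuit & Stretch Bootcamp — 8 in total.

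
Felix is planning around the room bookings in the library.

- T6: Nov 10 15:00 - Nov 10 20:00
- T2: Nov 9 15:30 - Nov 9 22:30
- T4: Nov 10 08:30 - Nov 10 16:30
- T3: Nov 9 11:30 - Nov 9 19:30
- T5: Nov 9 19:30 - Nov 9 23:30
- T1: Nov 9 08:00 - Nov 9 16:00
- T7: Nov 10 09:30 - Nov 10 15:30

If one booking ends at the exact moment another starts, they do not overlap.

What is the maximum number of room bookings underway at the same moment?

3

Walk through starts and ends in time order (an end at T is processed before a start at T):
Nov 9 08:00 start T1 → 1
Nov 9 11:30 start T3 → 2
Nov 9 15:30 start T2 → 3
Nov 9 16:00 end T1 → 2
Nov 9 19:30 end T3 → 1
Nov 9 19:30 start T5 → 2
Nov 9 22:30 end T2 → 1
Nov 9 23:30 end T5 → 0
Nov 10 08:30 start T4 → 1
Nov 10 09:30 start T7 → 2
Nov 10 15:00 start T6 → 3
Nov 10 15:30 end T7 → 2
Nov 10 16:30 end T4 → 1
Nov 10 20:00 end T6 → 0
Peak is 3, at Nov 9 15:30 (T1, T2, T3).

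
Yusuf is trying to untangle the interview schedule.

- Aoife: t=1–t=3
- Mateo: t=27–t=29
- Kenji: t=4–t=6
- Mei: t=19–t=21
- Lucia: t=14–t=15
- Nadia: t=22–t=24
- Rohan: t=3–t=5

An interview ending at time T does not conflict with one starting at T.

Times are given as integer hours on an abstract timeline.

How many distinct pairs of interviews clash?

1

Sorted by start: Aoife, Rohan, Kenji, Lucia, Mei, Nadia, Mateo.
Rohan starts exactly when Aoife ends (back-to-back, no overlap), so nothing later overlaps Aoife either.
Kenji starts before Rohan ends → Rohan and Kenji overlap.
Lucia starts after Rohan ends, so nothing later overlaps Rohan either.
Lucia starts after Kenji ends, so nothing later overlaps Kenji either.
Mei starts after Lucia ends, so nothing later overlaps Lucia either.
Nadia starts after Mei ends, so nothing later overlaps Mei either.
Mateo starts after Nadia ends.
Overlapping pairs: Kenji & Rohan — 1 in total.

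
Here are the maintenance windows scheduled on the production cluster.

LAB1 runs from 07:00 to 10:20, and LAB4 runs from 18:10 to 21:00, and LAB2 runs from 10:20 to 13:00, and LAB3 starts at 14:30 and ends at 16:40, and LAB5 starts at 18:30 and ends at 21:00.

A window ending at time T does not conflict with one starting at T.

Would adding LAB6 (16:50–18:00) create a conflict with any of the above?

No — it doesn't clash with anything

LAB1: ends 10:20 at or before LAB6 starts 16:50 → clear.
LAB2: ends 13:00 at or before LAB6 starts 16:50 → clear.
LAB3: ends 16:40 at or before LAB6 starts 16:50 → clear.
LAB4: starts 18:10 at or after LAB6 ends 18:00 → clear.
LAB5: starts 18:30 at or after LAB6 ends 18:00 → clear.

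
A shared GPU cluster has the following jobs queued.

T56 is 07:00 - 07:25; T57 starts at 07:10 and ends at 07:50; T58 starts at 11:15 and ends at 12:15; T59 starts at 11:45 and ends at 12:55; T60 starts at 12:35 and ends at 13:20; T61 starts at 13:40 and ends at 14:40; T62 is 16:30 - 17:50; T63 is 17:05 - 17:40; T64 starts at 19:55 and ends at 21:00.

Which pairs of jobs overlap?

T56 & T57, T58 & T59, T59 & T60, T62 & T63

Sorted by start: T56, T57, T58, T59, T60, T61, T62, T63, T64.
T57 starts before T56 ends → T56 and T57 overlap.
T58 starts after T56 ends — done with T56.
T58 starts after T57 ends — done with T57.
T59 starts before T58 ends → T58 and T59 overlap.
T60 starts after T58 ends — done with T58.
T60 starts before T59 ends → T59 and T60 overlap.
T61 starts after T59 ends — done with T59.
T61 starts after T60 ends — done with T60.
T62 starts after T61 ends — done with T61.
T63 starts before T62 ends → T62 and T63 overlap.
T64 starts after T62 ends.
T64 starts after T63 ends.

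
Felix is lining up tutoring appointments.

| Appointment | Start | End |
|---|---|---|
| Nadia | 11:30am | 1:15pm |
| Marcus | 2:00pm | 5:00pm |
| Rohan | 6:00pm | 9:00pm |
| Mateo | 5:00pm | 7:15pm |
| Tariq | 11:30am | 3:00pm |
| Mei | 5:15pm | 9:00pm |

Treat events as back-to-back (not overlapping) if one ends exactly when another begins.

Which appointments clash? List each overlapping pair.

Marcus & Tariq, Mateo & Mei, Mateo & Rohan, Mei & Rohan, Nadia & Tariq

Sorted by start: Nadia, Tariq, Marcus, Mateo, Mei, Rohan.
Tariq starts before Nadia ends → Nadia and Tariq overlap.
Marcus starts after Nadia ends, so nothing later overlaps Nadia either.
Marcus starts before Tariq ends → Tariq and Marcus overlap.
Mateo starts after Tariq ends, so nothing later overlaps Tariq either.
Mateo starts exactly when Marcus ends (back-to-back, no overlap), so nothing later overlaps Marcus either.
Mei starts before Mateo ends → Mateo and Mei overlap.
Rohan starts before Mateo ends → Mateo and Rohan overlap.
Rohan starts before Mei ends → Mei and Rohan overlap.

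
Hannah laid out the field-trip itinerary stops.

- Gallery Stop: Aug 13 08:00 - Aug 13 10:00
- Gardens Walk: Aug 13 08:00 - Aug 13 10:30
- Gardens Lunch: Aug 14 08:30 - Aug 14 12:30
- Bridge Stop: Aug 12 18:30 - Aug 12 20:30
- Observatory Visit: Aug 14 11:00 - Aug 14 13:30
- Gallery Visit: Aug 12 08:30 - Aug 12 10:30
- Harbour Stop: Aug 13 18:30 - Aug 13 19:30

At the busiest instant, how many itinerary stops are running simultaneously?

Sweep the timeline, counting +1 at each start and −1 at each end (ends before starts at a tie):
Aug 12 08:30 start Gallery Visit → 1
Aug 12 10:30 end Gallery Visit → 0
Aug 12 18:30 start Bridge Stop → 1
Aug 12 20:30 end Bridge Stop → 0
Aug 13 08:00 start Gallery Stop → 1
Aug 13 08:00 start Gardens Walk → 2
Aug 13 10:00 end Gallery Stop → 1
Aug 13 10:30 end Gardens Walk → 0
Aug 13 18:30 start Harbour Stop → 1
Aug 13 19:30 end Harbour Stop → 0
Aug 14 08:30 start Gardens Lunch → 1
Aug 14 11:00 start Observatory Visit → 2
Aug 14 12:30 end Gardens Lunch → 1
Aug 14 13:30 end Observatory Visit → 0
Peak is 2, at Aug 13 08:00 (Gallery Stop, Gardens Walk).

2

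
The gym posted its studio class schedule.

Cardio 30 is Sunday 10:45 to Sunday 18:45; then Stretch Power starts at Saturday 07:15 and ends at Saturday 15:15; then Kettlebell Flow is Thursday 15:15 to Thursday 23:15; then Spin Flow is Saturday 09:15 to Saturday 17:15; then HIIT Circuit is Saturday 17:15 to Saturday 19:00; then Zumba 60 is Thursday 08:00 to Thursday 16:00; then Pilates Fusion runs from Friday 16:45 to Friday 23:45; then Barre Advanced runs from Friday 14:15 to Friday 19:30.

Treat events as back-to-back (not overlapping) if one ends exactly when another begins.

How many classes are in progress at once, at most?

Walk through starts and ends in time order (an end at T is processed before a start at T):
Thursday 08:00 start Zumba 60 → 1
Thursday 15:15 start Kettlebell Flow → 2
Thursday 16:00 end Zumba 60 → 1
Thursday 23:15 end Kettlebell Flow → 0
Friday 14:15 start Barre Advanced → 1
Friday 16:45 start Pilates Fusion → 2
Friday 19:30 end Barre Advanced → 1
Friday 23:45 end Pilates Fusion → 0
Saturday 07:15 start Stretch Power → 1
Saturday 09:15 start Spin Flow → 2
Saturday 15:15 end Stretch Power → 1
Saturday 17:15 end Spin Flow → 0
Saturday 17:15 start HIIT Circuit → 1
Saturday 19:00 end HIIT Circuit → 0
Sunday 10:45 start Cardio 30 → 1
Sunday 18:45 end Cardio 30 → 0
Peak is 2, at Thursday 15:15 (Kettlebell Flow, Zumba 60).

2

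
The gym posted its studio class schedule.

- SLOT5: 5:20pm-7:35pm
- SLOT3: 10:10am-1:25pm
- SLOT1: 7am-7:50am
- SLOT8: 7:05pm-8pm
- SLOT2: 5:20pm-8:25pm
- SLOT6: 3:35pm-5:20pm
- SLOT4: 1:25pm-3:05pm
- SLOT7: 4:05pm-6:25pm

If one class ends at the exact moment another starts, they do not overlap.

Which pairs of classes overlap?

Sorted by start: SLOT1, SLOT3, SLOT4, SLOT6, SLOT7, SLOT2, SLOT5, SLOT8.
SLOT3 starts after SLOT1 ends; SLOT1 is clear from here.
SLOT4 starts exactly when SLOT3 ends (back-to-back, no overlap); SLOT3 is clear from here.
SLOT6 starts after SLOT4 ends; SLOT4 is clear from here.
SLOT7 starts before SLOT6 ends → SLOT6 and SLOT7 overlap.
SLOT2 starts exactly when SLOT6 ends (back-to-back, no overlap); SLOT6 is clear from here.
SLOT2 starts before SLOT7 ends → SLOT7 and SLOT2 overlap.
SLOT5 starts before SLOT7 ends → SLOT7 and SLOT5 overlap.
SLOT8 starts after SLOT7 ends.
SLOT5 starts before SLOT2 ends → SLOT2 and SLOT5 overlap.
SLOT8 starts before SLOT2 ends → SLOT2 and SLOT8 overlap.
SLOT8 starts before SLOT5 ends → SLOT5 and SLOT8 overlap.

SLOT2 & SLOT5, SLOT2 & SLOT7, SLOT2 & SLOT8, SLOT5 & SLOT7, SLOT5 & SLOT8, SLOT6 & SLOT7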